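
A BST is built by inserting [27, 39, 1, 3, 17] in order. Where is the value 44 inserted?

Starting tree (level order): [27, 1, 39, None, 3, None, None, None, 17]
Insertion path: 27 -> 39
Result: insert 44 as right child of 39
Final tree (level order): [27, 1, 39, None, 3, None, 44, None, 17]


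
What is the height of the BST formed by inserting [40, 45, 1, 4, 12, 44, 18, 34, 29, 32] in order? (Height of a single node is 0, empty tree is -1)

Insertion order: [40, 45, 1, 4, 12, 44, 18, 34, 29, 32]
Tree (level-order array): [40, 1, 45, None, 4, 44, None, None, 12, None, None, None, 18, None, 34, 29, None, None, 32]
Compute height bottom-up (empty subtree = -1):
  height(32) = 1 + max(-1, -1) = 0
  height(29) = 1 + max(-1, 0) = 1
  height(34) = 1 + max(1, -1) = 2
  height(18) = 1 + max(-1, 2) = 3
  height(12) = 1 + max(-1, 3) = 4
  height(4) = 1 + max(-1, 4) = 5
  height(1) = 1 + max(-1, 5) = 6
  height(44) = 1 + max(-1, -1) = 0
  height(45) = 1 + max(0, -1) = 1
  height(40) = 1 + max(6, 1) = 7
Height = 7


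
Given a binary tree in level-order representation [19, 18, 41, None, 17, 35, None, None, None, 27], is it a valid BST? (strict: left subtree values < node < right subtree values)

Level-order array: [19, 18, 41, None, 17, 35, None, None, None, 27]
Validate using subtree bounds (lo, hi): at each node, require lo < value < hi,
then recurse left with hi=value and right with lo=value.
Preorder trace (stopping at first violation):
  at node 19 with bounds (-inf, +inf): OK
  at node 18 with bounds (-inf, 19): OK
  at node 17 with bounds (18, 19): VIOLATION
Node 17 violates its bound: not (18 < 17 < 19).
Result: Not a valid BST


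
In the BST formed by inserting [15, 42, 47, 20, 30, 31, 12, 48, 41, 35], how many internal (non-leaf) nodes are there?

Tree built from: [15, 42, 47, 20, 30, 31, 12, 48, 41, 35]
Tree (level-order array): [15, 12, 42, None, None, 20, 47, None, 30, None, 48, None, 31, None, None, None, 41, 35]
Rule: An internal node has at least one child.
Per-node child counts:
  node 15: 2 child(ren)
  node 12: 0 child(ren)
  node 42: 2 child(ren)
  node 20: 1 child(ren)
  node 30: 1 child(ren)
  node 31: 1 child(ren)
  node 41: 1 child(ren)
  node 35: 0 child(ren)
  node 47: 1 child(ren)
  node 48: 0 child(ren)
Matching nodes: [15, 42, 20, 30, 31, 41, 47]
Count of internal (non-leaf) nodes: 7


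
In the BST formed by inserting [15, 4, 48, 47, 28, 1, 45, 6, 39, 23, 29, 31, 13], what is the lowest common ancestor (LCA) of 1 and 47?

Tree insertion order: [15, 4, 48, 47, 28, 1, 45, 6, 39, 23, 29, 31, 13]
Tree (level-order array): [15, 4, 48, 1, 6, 47, None, None, None, None, 13, 28, None, None, None, 23, 45, None, None, 39, None, 29, None, None, 31]
In a BST, the LCA of p=1, q=47 is the first node v on the
root-to-leaf path with p <= v <= q (go left if both < v, right if both > v).
Walk from root:
  at 15: 1 <= 15 <= 47, this is the LCA
LCA = 15


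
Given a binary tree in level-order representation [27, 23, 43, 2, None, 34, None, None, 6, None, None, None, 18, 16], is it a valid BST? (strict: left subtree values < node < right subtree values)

Level-order array: [27, 23, 43, 2, None, 34, None, None, 6, None, None, None, 18, 16]
Validate using subtree bounds (lo, hi): at each node, require lo < value < hi,
then recurse left with hi=value and right with lo=value.
Preorder trace (stopping at first violation):
  at node 27 with bounds (-inf, +inf): OK
  at node 23 with bounds (-inf, 27): OK
  at node 2 with bounds (-inf, 23): OK
  at node 6 with bounds (2, 23): OK
  at node 18 with bounds (6, 23): OK
  at node 16 with bounds (6, 18): OK
  at node 43 with bounds (27, +inf): OK
  at node 34 with bounds (27, 43): OK
No violation found at any node.
Result: Valid BST


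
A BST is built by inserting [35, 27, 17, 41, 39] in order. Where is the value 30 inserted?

Starting tree (level order): [35, 27, 41, 17, None, 39]
Insertion path: 35 -> 27
Result: insert 30 as right child of 27
Final tree (level order): [35, 27, 41, 17, 30, 39]


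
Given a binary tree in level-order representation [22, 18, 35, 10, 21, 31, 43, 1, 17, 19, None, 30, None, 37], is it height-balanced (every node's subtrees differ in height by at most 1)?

Tree (level-order array): [22, 18, 35, 10, 21, 31, 43, 1, 17, 19, None, 30, None, 37]
Definition: a tree is height-balanced if, at every node, |h(left) - h(right)| <= 1 (empty subtree has height -1).
Bottom-up per-node check:
  node 1: h_left=-1, h_right=-1, diff=0 [OK], height=0
  node 17: h_left=-1, h_right=-1, diff=0 [OK], height=0
  node 10: h_left=0, h_right=0, diff=0 [OK], height=1
  node 19: h_left=-1, h_right=-1, diff=0 [OK], height=0
  node 21: h_left=0, h_right=-1, diff=1 [OK], height=1
  node 18: h_left=1, h_right=1, diff=0 [OK], height=2
  node 30: h_left=-1, h_right=-1, diff=0 [OK], height=0
  node 31: h_left=0, h_right=-1, diff=1 [OK], height=1
  node 37: h_left=-1, h_right=-1, diff=0 [OK], height=0
  node 43: h_left=0, h_right=-1, diff=1 [OK], height=1
  node 35: h_left=1, h_right=1, diff=0 [OK], height=2
  node 22: h_left=2, h_right=2, diff=0 [OK], height=3
All nodes satisfy the balance condition.
Result: Balanced


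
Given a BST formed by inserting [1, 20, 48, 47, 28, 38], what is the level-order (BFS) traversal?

Tree insertion order: [1, 20, 48, 47, 28, 38]
Tree (level-order array): [1, None, 20, None, 48, 47, None, 28, None, None, 38]
BFS from the root, enqueuing left then right child of each popped node:
  queue [1] -> pop 1, enqueue [20], visited so far: [1]
  queue [20] -> pop 20, enqueue [48], visited so far: [1, 20]
  queue [48] -> pop 48, enqueue [47], visited so far: [1, 20, 48]
  queue [47] -> pop 47, enqueue [28], visited so far: [1, 20, 48, 47]
  queue [28] -> pop 28, enqueue [38], visited so far: [1, 20, 48, 47, 28]
  queue [38] -> pop 38, enqueue [none], visited so far: [1, 20, 48, 47, 28, 38]
Result: [1, 20, 48, 47, 28, 38]


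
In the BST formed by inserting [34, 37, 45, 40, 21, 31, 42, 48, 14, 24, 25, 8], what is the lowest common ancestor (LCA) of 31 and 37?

Tree insertion order: [34, 37, 45, 40, 21, 31, 42, 48, 14, 24, 25, 8]
Tree (level-order array): [34, 21, 37, 14, 31, None, 45, 8, None, 24, None, 40, 48, None, None, None, 25, None, 42]
In a BST, the LCA of p=31, q=37 is the first node v on the
root-to-leaf path with p <= v <= q (go left if both < v, right if both > v).
Walk from root:
  at 34: 31 <= 34 <= 37, this is the LCA
LCA = 34


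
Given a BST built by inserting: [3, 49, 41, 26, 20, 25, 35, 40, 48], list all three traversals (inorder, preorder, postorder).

Tree insertion order: [3, 49, 41, 26, 20, 25, 35, 40, 48]
Tree (level-order array): [3, None, 49, 41, None, 26, 48, 20, 35, None, None, None, 25, None, 40]
Inorder (L, root, R): [3, 20, 25, 26, 35, 40, 41, 48, 49]
Preorder (root, L, R): [3, 49, 41, 26, 20, 25, 35, 40, 48]
Postorder (L, R, root): [25, 20, 40, 35, 26, 48, 41, 49, 3]


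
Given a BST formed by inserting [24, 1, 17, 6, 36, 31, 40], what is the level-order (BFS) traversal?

Tree insertion order: [24, 1, 17, 6, 36, 31, 40]
Tree (level-order array): [24, 1, 36, None, 17, 31, 40, 6]
BFS from the root, enqueuing left then right child of each popped node:
  queue [24] -> pop 24, enqueue [1, 36], visited so far: [24]
  queue [1, 36] -> pop 1, enqueue [17], visited so far: [24, 1]
  queue [36, 17] -> pop 36, enqueue [31, 40], visited so far: [24, 1, 36]
  queue [17, 31, 40] -> pop 17, enqueue [6], visited so far: [24, 1, 36, 17]
  queue [31, 40, 6] -> pop 31, enqueue [none], visited so far: [24, 1, 36, 17, 31]
  queue [40, 6] -> pop 40, enqueue [none], visited so far: [24, 1, 36, 17, 31, 40]
  queue [6] -> pop 6, enqueue [none], visited so far: [24, 1, 36, 17, 31, 40, 6]
Result: [24, 1, 36, 17, 31, 40, 6]


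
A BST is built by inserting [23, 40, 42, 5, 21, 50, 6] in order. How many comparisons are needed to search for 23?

Search path for 23: 23
Found: True
Comparisons: 1


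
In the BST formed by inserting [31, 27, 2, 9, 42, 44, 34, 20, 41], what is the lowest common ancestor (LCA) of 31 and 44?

Tree insertion order: [31, 27, 2, 9, 42, 44, 34, 20, 41]
Tree (level-order array): [31, 27, 42, 2, None, 34, 44, None, 9, None, 41, None, None, None, 20]
In a BST, the LCA of p=31, q=44 is the first node v on the
root-to-leaf path with p <= v <= q (go left if both < v, right if both > v).
Walk from root:
  at 31: 31 <= 31 <= 44, this is the LCA
LCA = 31


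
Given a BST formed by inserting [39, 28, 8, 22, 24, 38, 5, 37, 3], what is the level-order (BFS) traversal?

Tree insertion order: [39, 28, 8, 22, 24, 38, 5, 37, 3]
Tree (level-order array): [39, 28, None, 8, 38, 5, 22, 37, None, 3, None, None, 24]
BFS from the root, enqueuing left then right child of each popped node:
  queue [39] -> pop 39, enqueue [28], visited so far: [39]
  queue [28] -> pop 28, enqueue [8, 38], visited so far: [39, 28]
  queue [8, 38] -> pop 8, enqueue [5, 22], visited so far: [39, 28, 8]
  queue [38, 5, 22] -> pop 38, enqueue [37], visited so far: [39, 28, 8, 38]
  queue [5, 22, 37] -> pop 5, enqueue [3], visited so far: [39, 28, 8, 38, 5]
  queue [22, 37, 3] -> pop 22, enqueue [24], visited so far: [39, 28, 8, 38, 5, 22]
  queue [37, 3, 24] -> pop 37, enqueue [none], visited so far: [39, 28, 8, 38, 5, 22, 37]
  queue [3, 24] -> pop 3, enqueue [none], visited so far: [39, 28, 8, 38, 5, 22, 37, 3]
  queue [24] -> pop 24, enqueue [none], visited so far: [39, 28, 8, 38, 5, 22, 37, 3, 24]
Result: [39, 28, 8, 38, 5, 22, 37, 3, 24]


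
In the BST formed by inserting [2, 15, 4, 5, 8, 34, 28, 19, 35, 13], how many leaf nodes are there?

Tree built from: [2, 15, 4, 5, 8, 34, 28, 19, 35, 13]
Tree (level-order array): [2, None, 15, 4, 34, None, 5, 28, 35, None, 8, 19, None, None, None, None, 13]
Rule: A leaf has 0 children.
Per-node child counts:
  node 2: 1 child(ren)
  node 15: 2 child(ren)
  node 4: 1 child(ren)
  node 5: 1 child(ren)
  node 8: 1 child(ren)
  node 13: 0 child(ren)
  node 34: 2 child(ren)
  node 28: 1 child(ren)
  node 19: 0 child(ren)
  node 35: 0 child(ren)
Matching nodes: [13, 19, 35]
Count of leaf nodes: 3


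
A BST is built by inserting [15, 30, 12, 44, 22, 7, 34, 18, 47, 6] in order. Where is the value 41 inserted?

Starting tree (level order): [15, 12, 30, 7, None, 22, 44, 6, None, 18, None, 34, 47]
Insertion path: 15 -> 30 -> 44 -> 34
Result: insert 41 as right child of 34
Final tree (level order): [15, 12, 30, 7, None, 22, 44, 6, None, 18, None, 34, 47, None, None, None, None, None, 41]


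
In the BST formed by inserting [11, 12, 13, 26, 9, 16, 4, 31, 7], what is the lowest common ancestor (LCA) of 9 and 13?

Tree insertion order: [11, 12, 13, 26, 9, 16, 4, 31, 7]
Tree (level-order array): [11, 9, 12, 4, None, None, 13, None, 7, None, 26, None, None, 16, 31]
In a BST, the LCA of p=9, q=13 is the first node v on the
root-to-leaf path with p <= v <= q (go left if both < v, right if both > v).
Walk from root:
  at 11: 9 <= 11 <= 13, this is the LCA
LCA = 11


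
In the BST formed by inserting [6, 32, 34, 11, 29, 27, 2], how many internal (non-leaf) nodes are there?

Tree built from: [6, 32, 34, 11, 29, 27, 2]
Tree (level-order array): [6, 2, 32, None, None, 11, 34, None, 29, None, None, 27]
Rule: An internal node has at least one child.
Per-node child counts:
  node 6: 2 child(ren)
  node 2: 0 child(ren)
  node 32: 2 child(ren)
  node 11: 1 child(ren)
  node 29: 1 child(ren)
  node 27: 0 child(ren)
  node 34: 0 child(ren)
Matching nodes: [6, 32, 11, 29]
Count of internal (non-leaf) nodes: 4


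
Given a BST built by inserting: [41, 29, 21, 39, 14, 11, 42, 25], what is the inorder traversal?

Tree insertion order: [41, 29, 21, 39, 14, 11, 42, 25]
Tree (level-order array): [41, 29, 42, 21, 39, None, None, 14, 25, None, None, 11]
Inorder traversal: [11, 14, 21, 25, 29, 39, 41, 42]


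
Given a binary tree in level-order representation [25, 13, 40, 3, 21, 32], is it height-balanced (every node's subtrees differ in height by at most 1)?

Tree (level-order array): [25, 13, 40, 3, 21, 32]
Definition: a tree is height-balanced if, at every node, |h(left) - h(right)| <= 1 (empty subtree has height -1).
Bottom-up per-node check:
  node 3: h_left=-1, h_right=-1, diff=0 [OK], height=0
  node 21: h_left=-1, h_right=-1, diff=0 [OK], height=0
  node 13: h_left=0, h_right=0, diff=0 [OK], height=1
  node 32: h_left=-1, h_right=-1, diff=0 [OK], height=0
  node 40: h_left=0, h_right=-1, diff=1 [OK], height=1
  node 25: h_left=1, h_right=1, diff=0 [OK], height=2
All nodes satisfy the balance condition.
Result: Balanced


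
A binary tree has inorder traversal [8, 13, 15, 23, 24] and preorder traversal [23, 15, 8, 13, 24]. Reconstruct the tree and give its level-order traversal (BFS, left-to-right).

Inorder:  [8, 13, 15, 23, 24]
Preorder: [23, 15, 8, 13, 24]
Algorithm: preorder visits root first, so consume preorder in order;
for each root, split the current inorder slice at that value into
left-subtree inorder and right-subtree inorder, then recurse.
Recursive splits:
  root=23; inorder splits into left=[8, 13, 15], right=[24]
  root=15; inorder splits into left=[8, 13], right=[]
  root=8; inorder splits into left=[], right=[13]
  root=13; inorder splits into left=[], right=[]
  root=24; inorder splits into left=[], right=[]
Reconstructed level-order: [23, 15, 24, 8, 13]


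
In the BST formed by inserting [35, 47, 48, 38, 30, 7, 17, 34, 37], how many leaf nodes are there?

Tree built from: [35, 47, 48, 38, 30, 7, 17, 34, 37]
Tree (level-order array): [35, 30, 47, 7, 34, 38, 48, None, 17, None, None, 37]
Rule: A leaf has 0 children.
Per-node child counts:
  node 35: 2 child(ren)
  node 30: 2 child(ren)
  node 7: 1 child(ren)
  node 17: 0 child(ren)
  node 34: 0 child(ren)
  node 47: 2 child(ren)
  node 38: 1 child(ren)
  node 37: 0 child(ren)
  node 48: 0 child(ren)
Matching nodes: [17, 34, 37, 48]
Count of leaf nodes: 4


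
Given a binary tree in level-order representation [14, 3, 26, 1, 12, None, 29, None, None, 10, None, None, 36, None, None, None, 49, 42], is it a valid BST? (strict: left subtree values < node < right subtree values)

Level-order array: [14, 3, 26, 1, 12, None, 29, None, None, 10, None, None, 36, None, None, None, 49, 42]
Validate using subtree bounds (lo, hi): at each node, require lo < value < hi,
then recurse left with hi=value and right with lo=value.
Preorder trace (stopping at first violation):
  at node 14 with bounds (-inf, +inf): OK
  at node 3 with bounds (-inf, 14): OK
  at node 1 with bounds (-inf, 3): OK
  at node 12 with bounds (3, 14): OK
  at node 10 with bounds (3, 12): OK
  at node 26 with bounds (14, +inf): OK
  at node 29 with bounds (26, +inf): OK
  at node 36 with bounds (29, +inf): OK
  at node 49 with bounds (36, +inf): OK
  at node 42 with bounds (36, 49): OK
No violation found at any node.
Result: Valid BST


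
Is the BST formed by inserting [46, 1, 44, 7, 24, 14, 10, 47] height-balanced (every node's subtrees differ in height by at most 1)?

Tree (level-order array): [46, 1, 47, None, 44, None, None, 7, None, None, 24, 14, None, 10]
Definition: a tree is height-balanced if, at every node, |h(left) - h(right)| <= 1 (empty subtree has height -1).
Bottom-up per-node check:
  node 10: h_left=-1, h_right=-1, diff=0 [OK], height=0
  node 14: h_left=0, h_right=-1, diff=1 [OK], height=1
  node 24: h_left=1, h_right=-1, diff=2 [FAIL (|1--1|=2 > 1)], height=2
  node 7: h_left=-1, h_right=2, diff=3 [FAIL (|-1-2|=3 > 1)], height=3
  node 44: h_left=3, h_right=-1, diff=4 [FAIL (|3--1|=4 > 1)], height=4
  node 1: h_left=-1, h_right=4, diff=5 [FAIL (|-1-4|=5 > 1)], height=5
  node 47: h_left=-1, h_right=-1, diff=0 [OK], height=0
  node 46: h_left=5, h_right=0, diff=5 [FAIL (|5-0|=5 > 1)], height=6
Node 24 violates the condition: |1 - -1| = 2 > 1.
Result: Not balanced


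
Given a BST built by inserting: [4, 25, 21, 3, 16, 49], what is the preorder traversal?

Tree insertion order: [4, 25, 21, 3, 16, 49]
Tree (level-order array): [4, 3, 25, None, None, 21, 49, 16]
Preorder traversal: [4, 3, 25, 21, 16, 49]


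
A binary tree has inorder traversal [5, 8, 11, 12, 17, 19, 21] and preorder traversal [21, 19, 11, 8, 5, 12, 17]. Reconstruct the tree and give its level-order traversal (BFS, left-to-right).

Inorder:  [5, 8, 11, 12, 17, 19, 21]
Preorder: [21, 19, 11, 8, 5, 12, 17]
Algorithm: preorder visits root first, so consume preorder in order;
for each root, split the current inorder slice at that value into
left-subtree inorder and right-subtree inorder, then recurse.
Recursive splits:
  root=21; inorder splits into left=[5, 8, 11, 12, 17, 19], right=[]
  root=19; inorder splits into left=[5, 8, 11, 12, 17], right=[]
  root=11; inorder splits into left=[5, 8], right=[12, 17]
  root=8; inorder splits into left=[5], right=[]
  root=5; inorder splits into left=[], right=[]
  root=12; inorder splits into left=[], right=[17]
  root=17; inorder splits into left=[], right=[]
Reconstructed level-order: [21, 19, 11, 8, 12, 5, 17]


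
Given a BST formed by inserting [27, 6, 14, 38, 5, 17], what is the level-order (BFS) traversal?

Tree insertion order: [27, 6, 14, 38, 5, 17]
Tree (level-order array): [27, 6, 38, 5, 14, None, None, None, None, None, 17]
BFS from the root, enqueuing left then right child of each popped node:
  queue [27] -> pop 27, enqueue [6, 38], visited so far: [27]
  queue [6, 38] -> pop 6, enqueue [5, 14], visited so far: [27, 6]
  queue [38, 5, 14] -> pop 38, enqueue [none], visited so far: [27, 6, 38]
  queue [5, 14] -> pop 5, enqueue [none], visited so far: [27, 6, 38, 5]
  queue [14] -> pop 14, enqueue [17], visited so far: [27, 6, 38, 5, 14]
  queue [17] -> pop 17, enqueue [none], visited so far: [27, 6, 38, 5, 14, 17]
Result: [27, 6, 38, 5, 14, 17]


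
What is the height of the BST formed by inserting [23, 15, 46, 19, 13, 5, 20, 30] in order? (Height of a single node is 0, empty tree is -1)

Insertion order: [23, 15, 46, 19, 13, 5, 20, 30]
Tree (level-order array): [23, 15, 46, 13, 19, 30, None, 5, None, None, 20]
Compute height bottom-up (empty subtree = -1):
  height(5) = 1 + max(-1, -1) = 0
  height(13) = 1 + max(0, -1) = 1
  height(20) = 1 + max(-1, -1) = 0
  height(19) = 1 + max(-1, 0) = 1
  height(15) = 1 + max(1, 1) = 2
  height(30) = 1 + max(-1, -1) = 0
  height(46) = 1 + max(0, -1) = 1
  height(23) = 1 + max(2, 1) = 3
Height = 3


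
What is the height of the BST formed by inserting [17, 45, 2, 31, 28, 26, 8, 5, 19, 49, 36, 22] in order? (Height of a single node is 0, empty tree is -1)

Insertion order: [17, 45, 2, 31, 28, 26, 8, 5, 19, 49, 36, 22]
Tree (level-order array): [17, 2, 45, None, 8, 31, 49, 5, None, 28, 36, None, None, None, None, 26, None, None, None, 19, None, None, 22]
Compute height bottom-up (empty subtree = -1):
  height(5) = 1 + max(-1, -1) = 0
  height(8) = 1 + max(0, -1) = 1
  height(2) = 1 + max(-1, 1) = 2
  height(22) = 1 + max(-1, -1) = 0
  height(19) = 1 + max(-1, 0) = 1
  height(26) = 1 + max(1, -1) = 2
  height(28) = 1 + max(2, -1) = 3
  height(36) = 1 + max(-1, -1) = 0
  height(31) = 1 + max(3, 0) = 4
  height(49) = 1 + max(-1, -1) = 0
  height(45) = 1 + max(4, 0) = 5
  height(17) = 1 + max(2, 5) = 6
Height = 6


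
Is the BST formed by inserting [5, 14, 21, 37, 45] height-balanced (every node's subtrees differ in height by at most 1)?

Tree (level-order array): [5, None, 14, None, 21, None, 37, None, 45]
Definition: a tree is height-balanced if, at every node, |h(left) - h(right)| <= 1 (empty subtree has height -1).
Bottom-up per-node check:
  node 45: h_left=-1, h_right=-1, diff=0 [OK], height=0
  node 37: h_left=-1, h_right=0, diff=1 [OK], height=1
  node 21: h_left=-1, h_right=1, diff=2 [FAIL (|-1-1|=2 > 1)], height=2
  node 14: h_left=-1, h_right=2, diff=3 [FAIL (|-1-2|=3 > 1)], height=3
  node 5: h_left=-1, h_right=3, diff=4 [FAIL (|-1-3|=4 > 1)], height=4
Node 21 violates the condition: |-1 - 1| = 2 > 1.
Result: Not balanced


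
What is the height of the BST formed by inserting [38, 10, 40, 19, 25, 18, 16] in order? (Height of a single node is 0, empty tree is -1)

Insertion order: [38, 10, 40, 19, 25, 18, 16]
Tree (level-order array): [38, 10, 40, None, 19, None, None, 18, 25, 16]
Compute height bottom-up (empty subtree = -1):
  height(16) = 1 + max(-1, -1) = 0
  height(18) = 1 + max(0, -1) = 1
  height(25) = 1 + max(-1, -1) = 0
  height(19) = 1 + max(1, 0) = 2
  height(10) = 1 + max(-1, 2) = 3
  height(40) = 1 + max(-1, -1) = 0
  height(38) = 1 + max(3, 0) = 4
Height = 4


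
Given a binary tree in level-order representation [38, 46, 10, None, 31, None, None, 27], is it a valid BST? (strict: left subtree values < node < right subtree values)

Level-order array: [38, 46, 10, None, 31, None, None, 27]
Validate using subtree bounds (lo, hi): at each node, require lo < value < hi,
then recurse left with hi=value and right with lo=value.
Preorder trace (stopping at first violation):
  at node 38 with bounds (-inf, +inf): OK
  at node 46 with bounds (-inf, 38): VIOLATION
Node 46 violates its bound: not (-inf < 46 < 38).
Result: Not a valid BST


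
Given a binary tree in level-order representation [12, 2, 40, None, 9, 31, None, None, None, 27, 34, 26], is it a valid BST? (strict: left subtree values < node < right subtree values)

Level-order array: [12, 2, 40, None, 9, 31, None, None, None, 27, 34, 26]
Validate using subtree bounds (lo, hi): at each node, require lo < value < hi,
then recurse left with hi=value and right with lo=value.
Preorder trace (stopping at first violation):
  at node 12 with bounds (-inf, +inf): OK
  at node 2 with bounds (-inf, 12): OK
  at node 9 with bounds (2, 12): OK
  at node 40 with bounds (12, +inf): OK
  at node 31 with bounds (12, 40): OK
  at node 27 with bounds (12, 31): OK
  at node 26 with bounds (12, 27): OK
  at node 34 with bounds (31, 40): OK
No violation found at any node.
Result: Valid BST


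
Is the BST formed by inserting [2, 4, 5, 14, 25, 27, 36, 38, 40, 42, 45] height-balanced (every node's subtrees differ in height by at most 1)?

Tree (level-order array): [2, None, 4, None, 5, None, 14, None, 25, None, 27, None, 36, None, 38, None, 40, None, 42, None, 45]
Definition: a tree is height-balanced if, at every node, |h(left) - h(right)| <= 1 (empty subtree has height -1).
Bottom-up per-node check:
  node 45: h_left=-1, h_right=-1, diff=0 [OK], height=0
  node 42: h_left=-1, h_right=0, diff=1 [OK], height=1
  node 40: h_left=-1, h_right=1, diff=2 [FAIL (|-1-1|=2 > 1)], height=2
  node 38: h_left=-1, h_right=2, diff=3 [FAIL (|-1-2|=3 > 1)], height=3
  node 36: h_left=-1, h_right=3, diff=4 [FAIL (|-1-3|=4 > 1)], height=4
  node 27: h_left=-1, h_right=4, diff=5 [FAIL (|-1-4|=5 > 1)], height=5
  node 25: h_left=-1, h_right=5, diff=6 [FAIL (|-1-5|=6 > 1)], height=6
  node 14: h_left=-1, h_right=6, diff=7 [FAIL (|-1-6|=7 > 1)], height=7
  node 5: h_left=-1, h_right=7, diff=8 [FAIL (|-1-7|=8 > 1)], height=8
  node 4: h_left=-1, h_right=8, diff=9 [FAIL (|-1-8|=9 > 1)], height=9
  node 2: h_left=-1, h_right=9, diff=10 [FAIL (|-1-9|=10 > 1)], height=10
Node 40 violates the condition: |-1 - 1| = 2 > 1.
Result: Not balanced


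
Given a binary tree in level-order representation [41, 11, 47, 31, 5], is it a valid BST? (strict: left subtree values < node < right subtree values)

Level-order array: [41, 11, 47, 31, 5]
Validate using subtree bounds (lo, hi): at each node, require lo < value < hi,
then recurse left with hi=value and right with lo=value.
Preorder trace (stopping at first violation):
  at node 41 with bounds (-inf, +inf): OK
  at node 11 with bounds (-inf, 41): OK
  at node 31 with bounds (-inf, 11): VIOLATION
Node 31 violates its bound: not (-inf < 31 < 11).
Result: Not a valid BST


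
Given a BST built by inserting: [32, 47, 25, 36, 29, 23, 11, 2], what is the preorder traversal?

Tree insertion order: [32, 47, 25, 36, 29, 23, 11, 2]
Tree (level-order array): [32, 25, 47, 23, 29, 36, None, 11, None, None, None, None, None, 2]
Preorder traversal: [32, 25, 23, 11, 2, 29, 47, 36]


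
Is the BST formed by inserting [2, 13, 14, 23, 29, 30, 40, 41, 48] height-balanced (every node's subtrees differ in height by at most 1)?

Tree (level-order array): [2, None, 13, None, 14, None, 23, None, 29, None, 30, None, 40, None, 41, None, 48]
Definition: a tree is height-balanced if, at every node, |h(left) - h(right)| <= 1 (empty subtree has height -1).
Bottom-up per-node check:
  node 48: h_left=-1, h_right=-1, diff=0 [OK], height=0
  node 41: h_left=-1, h_right=0, diff=1 [OK], height=1
  node 40: h_left=-1, h_right=1, diff=2 [FAIL (|-1-1|=2 > 1)], height=2
  node 30: h_left=-1, h_right=2, diff=3 [FAIL (|-1-2|=3 > 1)], height=3
  node 29: h_left=-1, h_right=3, diff=4 [FAIL (|-1-3|=4 > 1)], height=4
  node 23: h_left=-1, h_right=4, diff=5 [FAIL (|-1-4|=5 > 1)], height=5
  node 14: h_left=-1, h_right=5, diff=6 [FAIL (|-1-5|=6 > 1)], height=6
  node 13: h_left=-1, h_right=6, diff=7 [FAIL (|-1-6|=7 > 1)], height=7
  node 2: h_left=-1, h_right=7, diff=8 [FAIL (|-1-7|=8 > 1)], height=8
Node 40 violates the condition: |-1 - 1| = 2 > 1.
Result: Not balanced


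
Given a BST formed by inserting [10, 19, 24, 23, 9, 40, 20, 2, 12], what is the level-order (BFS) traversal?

Tree insertion order: [10, 19, 24, 23, 9, 40, 20, 2, 12]
Tree (level-order array): [10, 9, 19, 2, None, 12, 24, None, None, None, None, 23, 40, 20]
BFS from the root, enqueuing left then right child of each popped node:
  queue [10] -> pop 10, enqueue [9, 19], visited so far: [10]
  queue [9, 19] -> pop 9, enqueue [2], visited so far: [10, 9]
  queue [19, 2] -> pop 19, enqueue [12, 24], visited so far: [10, 9, 19]
  queue [2, 12, 24] -> pop 2, enqueue [none], visited so far: [10, 9, 19, 2]
  queue [12, 24] -> pop 12, enqueue [none], visited so far: [10, 9, 19, 2, 12]
  queue [24] -> pop 24, enqueue [23, 40], visited so far: [10, 9, 19, 2, 12, 24]
  queue [23, 40] -> pop 23, enqueue [20], visited so far: [10, 9, 19, 2, 12, 24, 23]
  queue [40, 20] -> pop 40, enqueue [none], visited so far: [10, 9, 19, 2, 12, 24, 23, 40]
  queue [20] -> pop 20, enqueue [none], visited so far: [10, 9, 19, 2, 12, 24, 23, 40, 20]
Result: [10, 9, 19, 2, 12, 24, 23, 40, 20]


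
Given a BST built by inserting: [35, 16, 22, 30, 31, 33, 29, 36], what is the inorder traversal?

Tree insertion order: [35, 16, 22, 30, 31, 33, 29, 36]
Tree (level-order array): [35, 16, 36, None, 22, None, None, None, 30, 29, 31, None, None, None, 33]
Inorder traversal: [16, 22, 29, 30, 31, 33, 35, 36]


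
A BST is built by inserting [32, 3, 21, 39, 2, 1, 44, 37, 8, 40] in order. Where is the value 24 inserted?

Starting tree (level order): [32, 3, 39, 2, 21, 37, 44, 1, None, 8, None, None, None, 40]
Insertion path: 32 -> 3 -> 21
Result: insert 24 as right child of 21
Final tree (level order): [32, 3, 39, 2, 21, 37, 44, 1, None, 8, 24, None, None, 40]


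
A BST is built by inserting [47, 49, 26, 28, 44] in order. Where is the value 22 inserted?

Starting tree (level order): [47, 26, 49, None, 28, None, None, None, 44]
Insertion path: 47 -> 26
Result: insert 22 as left child of 26
Final tree (level order): [47, 26, 49, 22, 28, None, None, None, None, None, 44]


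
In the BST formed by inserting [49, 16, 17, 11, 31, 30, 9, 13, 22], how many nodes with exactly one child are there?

Tree built from: [49, 16, 17, 11, 31, 30, 9, 13, 22]
Tree (level-order array): [49, 16, None, 11, 17, 9, 13, None, 31, None, None, None, None, 30, None, 22]
Rule: These are nodes with exactly 1 non-null child.
Per-node child counts:
  node 49: 1 child(ren)
  node 16: 2 child(ren)
  node 11: 2 child(ren)
  node 9: 0 child(ren)
  node 13: 0 child(ren)
  node 17: 1 child(ren)
  node 31: 1 child(ren)
  node 30: 1 child(ren)
  node 22: 0 child(ren)
Matching nodes: [49, 17, 31, 30]
Count of nodes with exactly one child: 4


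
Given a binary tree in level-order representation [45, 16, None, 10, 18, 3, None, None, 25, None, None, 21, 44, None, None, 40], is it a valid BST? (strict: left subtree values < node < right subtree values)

Level-order array: [45, 16, None, 10, 18, 3, None, None, 25, None, None, 21, 44, None, None, 40]
Validate using subtree bounds (lo, hi): at each node, require lo < value < hi,
then recurse left with hi=value and right with lo=value.
Preorder trace (stopping at first violation):
  at node 45 with bounds (-inf, +inf): OK
  at node 16 with bounds (-inf, 45): OK
  at node 10 with bounds (-inf, 16): OK
  at node 3 with bounds (-inf, 10): OK
  at node 18 with bounds (16, 45): OK
  at node 25 with bounds (18, 45): OK
  at node 21 with bounds (18, 25): OK
  at node 44 with bounds (25, 45): OK
  at node 40 with bounds (25, 44): OK
No violation found at any node.
Result: Valid BST


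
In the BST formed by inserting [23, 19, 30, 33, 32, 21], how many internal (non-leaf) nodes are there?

Tree built from: [23, 19, 30, 33, 32, 21]
Tree (level-order array): [23, 19, 30, None, 21, None, 33, None, None, 32]
Rule: An internal node has at least one child.
Per-node child counts:
  node 23: 2 child(ren)
  node 19: 1 child(ren)
  node 21: 0 child(ren)
  node 30: 1 child(ren)
  node 33: 1 child(ren)
  node 32: 0 child(ren)
Matching nodes: [23, 19, 30, 33]
Count of internal (non-leaf) nodes: 4


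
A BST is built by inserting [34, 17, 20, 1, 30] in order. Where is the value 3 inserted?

Starting tree (level order): [34, 17, None, 1, 20, None, None, None, 30]
Insertion path: 34 -> 17 -> 1
Result: insert 3 as right child of 1
Final tree (level order): [34, 17, None, 1, 20, None, 3, None, 30]


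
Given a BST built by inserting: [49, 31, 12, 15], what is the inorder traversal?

Tree insertion order: [49, 31, 12, 15]
Tree (level-order array): [49, 31, None, 12, None, None, 15]
Inorder traversal: [12, 15, 31, 49]


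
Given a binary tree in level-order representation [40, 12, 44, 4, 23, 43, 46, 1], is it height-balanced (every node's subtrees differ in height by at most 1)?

Tree (level-order array): [40, 12, 44, 4, 23, 43, 46, 1]
Definition: a tree is height-balanced if, at every node, |h(left) - h(right)| <= 1 (empty subtree has height -1).
Bottom-up per-node check:
  node 1: h_left=-1, h_right=-1, diff=0 [OK], height=0
  node 4: h_left=0, h_right=-1, diff=1 [OK], height=1
  node 23: h_left=-1, h_right=-1, diff=0 [OK], height=0
  node 12: h_left=1, h_right=0, diff=1 [OK], height=2
  node 43: h_left=-1, h_right=-1, diff=0 [OK], height=0
  node 46: h_left=-1, h_right=-1, diff=0 [OK], height=0
  node 44: h_left=0, h_right=0, diff=0 [OK], height=1
  node 40: h_left=2, h_right=1, diff=1 [OK], height=3
All nodes satisfy the balance condition.
Result: Balanced


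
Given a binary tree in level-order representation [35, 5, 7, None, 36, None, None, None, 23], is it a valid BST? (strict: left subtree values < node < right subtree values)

Level-order array: [35, 5, 7, None, 36, None, None, None, 23]
Validate using subtree bounds (lo, hi): at each node, require lo < value < hi,
then recurse left with hi=value and right with lo=value.
Preorder trace (stopping at first violation):
  at node 35 with bounds (-inf, +inf): OK
  at node 5 with bounds (-inf, 35): OK
  at node 36 with bounds (5, 35): VIOLATION
Node 36 violates its bound: not (5 < 36 < 35).
Result: Not a valid BST


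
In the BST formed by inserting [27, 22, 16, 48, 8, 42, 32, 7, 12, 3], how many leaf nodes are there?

Tree built from: [27, 22, 16, 48, 8, 42, 32, 7, 12, 3]
Tree (level-order array): [27, 22, 48, 16, None, 42, None, 8, None, 32, None, 7, 12, None, None, 3]
Rule: A leaf has 0 children.
Per-node child counts:
  node 27: 2 child(ren)
  node 22: 1 child(ren)
  node 16: 1 child(ren)
  node 8: 2 child(ren)
  node 7: 1 child(ren)
  node 3: 0 child(ren)
  node 12: 0 child(ren)
  node 48: 1 child(ren)
  node 42: 1 child(ren)
  node 32: 0 child(ren)
Matching nodes: [3, 12, 32]
Count of leaf nodes: 3


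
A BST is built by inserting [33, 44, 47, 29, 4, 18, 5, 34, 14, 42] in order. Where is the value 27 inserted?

Starting tree (level order): [33, 29, 44, 4, None, 34, 47, None, 18, None, 42, None, None, 5, None, None, None, None, 14]
Insertion path: 33 -> 29 -> 4 -> 18
Result: insert 27 as right child of 18
Final tree (level order): [33, 29, 44, 4, None, 34, 47, None, 18, None, 42, None, None, 5, 27, None, None, None, 14]


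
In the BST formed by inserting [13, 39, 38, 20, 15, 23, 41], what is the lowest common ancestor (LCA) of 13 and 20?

Tree insertion order: [13, 39, 38, 20, 15, 23, 41]
Tree (level-order array): [13, None, 39, 38, 41, 20, None, None, None, 15, 23]
In a BST, the LCA of p=13, q=20 is the first node v on the
root-to-leaf path with p <= v <= q (go left if both < v, right if both > v).
Walk from root:
  at 13: 13 <= 13 <= 20, this is the LCA
LCA = 13


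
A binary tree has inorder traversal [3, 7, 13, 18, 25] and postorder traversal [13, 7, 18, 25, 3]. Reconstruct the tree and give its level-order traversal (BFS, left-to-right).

Inorder:   [3, 7, 13, 18, 25]
Postorder: [13, 7, 18, 25, 3]
Algorithm: postorder visits root last, so walk postorder right-to-left;
each value is the root of the current inorder slice — split it at that
value, recurse on the right subtree first, then the left.
Recursive splits:
  root=3; inorder splits into left=[], right=[7, 13, 18, 25]
  root=25; inorder splits into left=[7, 13, 18], right=[]
  root=18; inorder splits into left=[7, 13], right=[]
  root=7; inorder splits into left=[], right=[13]
  root=13; inorder splits into left=[], right=[]
Reconstructed level-order: [3, 25, 18, 7, 13]


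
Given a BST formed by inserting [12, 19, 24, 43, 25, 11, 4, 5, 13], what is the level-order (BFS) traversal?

Tree insertion order: [12, 19, 24, 43, 25, 11, 4, 5, 13]
Tree (level-order array): [12, 11, 19, 4, None, 13, 24, None, 5, None, None, None, 43, None, None, 25]
BFS from the root, enqueuing left then right child of each popped node:
  queue [12] -> pop 12, enqueue [11, 19], visited so far: [12]
  queue [11, 19] -> pop 11, enqueue [4], visited so far: [12, 11]
  queue [19, 4] -> pop 19, enqueue [13, 24], visited so far: [12, 11, 19]
  queue [4, 13, 24] -> pop 4, enqueue [5], visited so far: [12, 11, 19, 4]
  queue [13, 24, 5] -> pop 13, enqueue [none], visited so far: [12, 11, 19, 4, 13]
  queue [24, 5] -> pop 24, enqueue [43], visited so far: [12, 11, 19, 4, 13, 24]
  queue [5, 43] -> pop 5, enqueue [none], visited so far: [12, 11, 19, 4, 13, 24, 5]
  queue [43] -> pop 43, enqueue [25], visited so far: [12, 11, 19, 4, 13, 24, 5, 43]
  queue [25] -> pop 25, enqueue [none], visited so far: [12, 11, 19, 4, 13, 24, 5, 43, 25]
Result: [12, 11, 19, 4, 13, 24, 5, 43, 25]


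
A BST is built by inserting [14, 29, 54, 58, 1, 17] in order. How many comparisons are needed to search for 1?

Search path for 1: 14 -> 1
Found: True
Comparisons: 2


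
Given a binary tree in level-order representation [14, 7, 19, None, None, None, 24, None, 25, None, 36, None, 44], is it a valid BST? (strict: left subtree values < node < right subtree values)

Level-order array: [14, 7, 19, None, None, None, 24, None, 25, None, 36, None, 44]
Validate using subtree bounds (lo, hi): at each node, require lo < value < hi,
then recurse left with hi=value and right with lo=value.
Preorder trace (stopping at first violation):
  at node 14 with bounds (-inf, +inf): OK
  at node 7 with bounds (-inf, 14): OK
  at node 19 with bounds (14, +inf): OK
  at node 24 with bounds (19, +inf): OK
  at node 25 with bounds (24, +inf): OK
  at node 36 with bounds (25, +inf): OK
  at node 44 with bounds (36, +inf): OK
No violation found at any node.
Result: Valid BST


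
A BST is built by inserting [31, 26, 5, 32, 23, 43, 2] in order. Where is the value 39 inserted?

Starting tree (level order): [31, 26, 32, 5, None, None, 43, 2, 23]
Insertion path: 31 -> 32 -> 43
Result: insert 39 as left child of 43
Final tree (level order): [31, 26, 32, 5, None, None, 43, 2, 23, 39]


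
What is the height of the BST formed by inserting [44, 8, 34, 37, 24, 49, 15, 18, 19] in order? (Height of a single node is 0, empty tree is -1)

Insertion order: [44, 8, 34, 37, 24, 49, 15, 18, 19]
Tree (level-order array): [44, 8, 49, None, 34, None, None, 24, 37, 15, None, None, None, None, 18, None, 19]
Compute height bottom-up (empty subtree = -1):
  height(19) = 1 + max(-1, -1) = 0
  height(18) = 1 + max(-1, 0) = 1
  height(15) = 1 + max(-1, 1) = 2
  height(24) = 1 + max(2, -1) = 3
  height(37) = 1 + max(-1, -1) = 0
  height(34) = 1 + max(3, 0) = 4
  height(8) = 1 + max(-1, 4) = 5
  height(49) = 1 + max(-1, -1) = 0
  height(44) = 1 + max(5, 0) = 6
Height = 6


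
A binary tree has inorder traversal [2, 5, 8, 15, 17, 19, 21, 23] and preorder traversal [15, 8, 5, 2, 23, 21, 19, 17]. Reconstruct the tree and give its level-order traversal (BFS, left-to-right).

Inorder:  [2, 5, 8, 15, 17, 19, 21, 23]
Preorder: [15, 8, 5, 2, 23, 21, 19, 17]
Algorithm: preorder visits root first, so consume preorder in order;
for each root, split the current inorder slice at that value into
left-subtree inorder and right-subtree inorder, then recurse.
Recursive splits:
  root=15; inorder splits into left=[2, 5, 8], right=[17, 19, 21, 23]
  root=8; inorder splits into left=[2, 5], right=[]
  root=5; inorder splits into left=[2], right=[]
  root=2; inorder splits into left=[], right=[]
  root=23; inorder splits into left=[17, 19, 21], right=[]
  root=21; inorder splits into left=[17, 19], right=[]
  root=19; inorder splits into left=[17], right=[]
  root=17; inorder splits into left=[], right=[]
Reconstructed level-order: [15, 8, 23, 5, 21, 2, 19, 17]


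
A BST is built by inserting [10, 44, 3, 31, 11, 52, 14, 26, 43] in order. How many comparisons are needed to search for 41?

Search path for 41: 10 -> 44 -> 31 -> 43
Found: False
Comparisons: 4


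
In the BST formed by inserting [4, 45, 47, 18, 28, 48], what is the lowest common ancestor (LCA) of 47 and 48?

Tree insertion order: [4, 45, 47, 18, 28, 48]
Tree (level-order array): [4, None, 45, 18, 47, None, 28, None, 48]
In a BST, the LCA of p=47, q=48 is the first node v on the
root-to-leaf path with p <= v <= q (go left if both < v, right if both > v).
Walk from root:
  at 4: both 47 and 48 > 4, go right
  at 45: both 47 and 48 > 45, go right
  at 47: 47 <= 47 <= 48, this is the LCA
LCA = 47


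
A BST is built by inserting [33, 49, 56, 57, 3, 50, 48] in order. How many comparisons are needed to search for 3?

Search path for 3: 33 -> 3
Found: True
Comparisons: 2


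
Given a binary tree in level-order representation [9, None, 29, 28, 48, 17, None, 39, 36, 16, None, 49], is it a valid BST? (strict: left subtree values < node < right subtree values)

Level-order array: [9, None, 29, 28, 48, 17, None, 39, 36, 16, None, 49]
Validate using subtree bounds (lo, hi): at each node, require lo < value < hi,
then recurse left with hi=value and right with lo=value.
Preorder trace (stopping at first violation):
  at node 9 with bounds (-inf, +inf): OK
  at node 29 with bounds (9, +inf): OK
  at node 28 with bounds (9, 29): OK
  at node 17 with bounds (9, 28): OK
  at node 16 with bounds (9, 17): OK
  at node 48 with bounds (29, +inf): OK
  at node 39 with bounds (29, 48): OK
  at node 49 with bounds (29, 39): VIOLATION
Node 49 violates its bound: not (29 < 49 < 39).
Result: Not a valid BST


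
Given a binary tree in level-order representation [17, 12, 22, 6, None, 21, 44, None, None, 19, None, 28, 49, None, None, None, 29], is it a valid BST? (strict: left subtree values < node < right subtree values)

Level-order array: [17, 12, 22, 6, None, 21, 44, None, None, 19, None, 28, 49, None, None, None, 29]
Validate using subtree bounds (lo, hi): at each node, require lo < value < hi,
then recurse left with hi=value and right with lo=value.
Preorder trace (stopping at first violation):
  at node 17 with bounds (-inf, +inf): OK
  at node 12 with bounds (-inf, 17): OK
  at node 6 with bounds (-inf, 12): OK
  at node 22 with bounds (17, +inf): OK
  at node 21 with bounds (17, 22): OK
  at node 19 with bounds (17, 21): OK
  at node 44 with bounds (22, +inf): OK
  at node 28 with bounds (22, 44): OK
  at node 29 with bounds (28, 44): OK
  at node 49 with bounds (44, +inf): OK
No violation found at any node.
Result: Valid BST


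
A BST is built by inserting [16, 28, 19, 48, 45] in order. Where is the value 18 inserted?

Starting tree (level order): [16, None, 28, 19, 48, None, None, 45]
Insertion path: 16 -> 28 -> 19
Result: insert 18 as left child of 19
Final tree (level order): [16, None, 28, 19, 48, 18, None, 45]
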